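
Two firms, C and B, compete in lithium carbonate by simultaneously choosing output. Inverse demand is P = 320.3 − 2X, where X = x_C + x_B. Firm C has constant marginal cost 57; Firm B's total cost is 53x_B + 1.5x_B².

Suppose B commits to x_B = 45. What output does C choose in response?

Firm C's profit: π = x_C(320.3 − 2(x_C + x_B)) − 57x_C.
∂π/∂x_C = 263.3 − 4x_C − 2x_B = 0, so x_C = 65.825 − 0.5x_B.
At x_B = 45: x_C = 65.825 − 0.5·45 = 43.325.

43.325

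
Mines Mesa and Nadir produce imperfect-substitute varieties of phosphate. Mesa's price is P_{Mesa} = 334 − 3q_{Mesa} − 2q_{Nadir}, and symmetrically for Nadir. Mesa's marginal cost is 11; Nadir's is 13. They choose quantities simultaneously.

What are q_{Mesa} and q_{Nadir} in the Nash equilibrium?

Mine Mesa's profit: π = q_{Mesa}(334 − 3q_{Mesa} − 2q_{Nadir}) − 11q_{Mesa}.
∂π/∂q_{Mesa} = 323 − 6q_{Mesa} − 2q_{Nadir} = 0 ⇒ q_{Mesa} = 323/6 − (1/3)q_{Nadir}.
Similarly q_{Nadir} = 53.5 − (1/3)q_{Mesa}.
Substituting the second reaction function into the first: q_{Mesa} = 323/6 − (1/3)(53.5 − (1/3)q_{Mesa}), which gives (8/9)q_{Mesa} = 36 ⇒ q_{Mesa} = 40.5.
Then q_{Nadir} = 53.5 − (1/3)·40.5 = 40.

40.5, 40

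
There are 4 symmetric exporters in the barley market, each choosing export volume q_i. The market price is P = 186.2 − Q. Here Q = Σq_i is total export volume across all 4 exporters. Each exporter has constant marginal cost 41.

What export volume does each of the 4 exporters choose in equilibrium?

A representative exporter's profit is π_i = q_i(186.2 − Q) − 41q_i, with Q = q_i + Σ_{j≠i} q_j.
First-order condition: 145.2 − 2q_i − Σ_{j≠i} q_j = 0.
In a symmetric equilibrium every exporter chooses the same q, so Σ_{j≠i} q_j = 3q. The condition becomes 145.2 − 5q = 0, giving q = 145.2/5 = 29.04.

29.04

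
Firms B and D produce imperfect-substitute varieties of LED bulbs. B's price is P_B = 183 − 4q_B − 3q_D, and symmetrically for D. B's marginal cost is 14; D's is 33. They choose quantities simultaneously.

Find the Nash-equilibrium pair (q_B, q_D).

16.4, 12.6

Firm B's profit: π = q_B(183 − 4q_B − 3q_D) − 14q_B.
∂π/∂q_B = 169 − 8q_B − 3q_D = 0 ⇒ q_B = 21.125 − 0.375q_D.
Similarly q_D = 18.75 − 0.375q_B.
Solving the two reaction functions simultaneously: (1 − (−0.375)(−0.375))q_B = 21.125 − 0.375·18.75, so (55/64)q_B = 451/32 and q_B = 16.4.
Then q_D = 18.75 − 0.375·16.4 = 12.6.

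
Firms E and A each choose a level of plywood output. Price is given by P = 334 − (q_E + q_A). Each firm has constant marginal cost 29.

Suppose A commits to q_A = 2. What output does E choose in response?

Firm E's profit: π = q_E(334 − (q_E + q_A)) − 29q_E.
∂π/∂q_E = 305 − 2q_E − q_A = 0, so q_E = 152.5 − 0.5q_A.
At q_A = 2: q_E = 152.5 − 0.5·2 = 151.5.

151.5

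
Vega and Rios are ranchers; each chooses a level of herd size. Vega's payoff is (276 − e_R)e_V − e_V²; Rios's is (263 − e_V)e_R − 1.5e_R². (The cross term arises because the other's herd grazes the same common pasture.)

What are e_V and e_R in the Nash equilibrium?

113, 50

Expanding Vega's payoff: 276e_V − e_Re_V − e_V².
∂π/∂e_V = 276 − e_R − 2e_V = 0, so e_V = 138 − 0.5e_R.
Likewise for Rios: e_R = 263/3 − (1/3)e_V.
Solving the two reaction functions simultaneously: (1 − (−0.5)(−1/3))e_V = 138 − 0.5·(263/3), so (5/6)e_V = 565/6 and e_V = 113.
Then e_R = 263/3 − (1/3)·113 = 50.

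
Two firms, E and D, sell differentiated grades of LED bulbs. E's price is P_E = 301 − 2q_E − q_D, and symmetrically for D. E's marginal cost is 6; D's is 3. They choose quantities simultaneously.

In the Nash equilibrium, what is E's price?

Firm E's profit: π = q_E(301 − 2q_E − q_D) − 6q_E.
∂π/∂q_E = 295 − 4q_E − q_D = 0 ⇒ q_E = 73.75 − 0.25q_D.
Similarly q_D = 74.5 − 0.25q_E.
Solving the two reaction functions simultaneously: (1 − (−0.25)(−0.25))q_E = 73.75 − 0.25·74.5, so 0.9375q_E = 55.125 and q_E = 58.8.
Then q_D = 74.5 − 0.25·58.8 = 59.8.
P_E = 301 − 2·58.8 − 59.8 = 123.6.

123.6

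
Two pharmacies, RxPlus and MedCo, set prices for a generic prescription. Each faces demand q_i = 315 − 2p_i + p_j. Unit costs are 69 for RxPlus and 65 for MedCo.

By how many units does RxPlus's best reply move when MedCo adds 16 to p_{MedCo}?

RxPlus's profit: π = (p_{RxPlus} − 69)(315 − 2p_{RxPlus} + p_{MedCo}).
∂π/∂p_{RxPlus} = 453 − 4p_{RxPlus} + p_{MedCo} = 0 ⇒ p_{RxPlus} = 113.25 + 0.25p_{MedCo}.
The reaction-function slope is 0.25, so a 16-unit rise in p_{MedCo} moves p_{RxPlus} by 0.25 × 16 = 4. RxPlus's best response rises — the actions are strategic complements.

4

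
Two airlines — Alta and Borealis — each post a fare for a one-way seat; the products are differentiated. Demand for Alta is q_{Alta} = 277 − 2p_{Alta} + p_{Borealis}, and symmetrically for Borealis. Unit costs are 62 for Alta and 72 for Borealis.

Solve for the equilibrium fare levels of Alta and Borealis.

135, 139

Alta's profit: π = (p_{Alta} − 62)(277 − 2p_{Alta} + p_{Borealis}).
∂π/∂p_{Alta} = 401 − 4p_{Alta} + p_{Borealis} = 0 ⇒ p_{Alta} = 100.25 + 0.25p_{Borealis}.
Similarly p_{Borealis} = 105.25 + 0.25p_{Alta}.
Plugging p_{Borealis} into Alta's best response: p_{Alta} = 100.25 + 0.25(105.25 + 0.25p_{Alta}) ⇒ 0.9375p_{Alta} = 126.5625, so p_{Alta} = 135.
Then p_{Borealis} = 105.25 + 0.25·135 = 139.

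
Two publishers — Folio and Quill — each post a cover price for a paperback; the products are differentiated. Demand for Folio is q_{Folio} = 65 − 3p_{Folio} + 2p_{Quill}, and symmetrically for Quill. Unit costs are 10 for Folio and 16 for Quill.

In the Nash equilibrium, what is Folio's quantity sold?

44.625

Folio's profit: π = (p_{Folio} − 10)(65 − 3p_{Folio} + 2p_{Quill}).
∂π/∂p_{Folio} = 95 − 6p_{Folio} + 2p_{Quill} = 0 ⇒ p_{Folio} = 95/6 + (1/3)p_{Quill}.
Similarly p_{Quill} = 113/6 + (1/3)p_{Folio}.
Substituting the second reaction function into the first: p_{Folio} = 95/6 + (1/3)(113/6 + (1/3)p_{Folio}), which gives (8/9)p_{Folio} = 199/9 ⇒ p_{Folio} = 24.875.
Then p_{Quill} = 113/6 + (1/3)·24.875 = 27.125.
q_{Folio} = 65 − 3·24.875 + 2·27.125 = 44.625.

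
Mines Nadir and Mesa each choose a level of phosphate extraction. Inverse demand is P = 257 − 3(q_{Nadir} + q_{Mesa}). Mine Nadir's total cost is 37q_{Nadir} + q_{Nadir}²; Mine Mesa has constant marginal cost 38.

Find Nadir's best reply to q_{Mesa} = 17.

Mine Nadir's profit: π = q_{Nadir}(257 − 3(q_{Nadir} + q_{Mesa})) − 37q_{Nadir} − q_{Nadir}².
∂π/∂q_{Nadir} = 220 − 8q_{Nadir} − 3q_{Mesa} = 0, so q_{Nadir} = 27.5 − 0.375q_{Mesa}.
At q_{Mesa} = 17: q_{Nadir} = 27.5 − 0.375·17 = 21.125.

21.125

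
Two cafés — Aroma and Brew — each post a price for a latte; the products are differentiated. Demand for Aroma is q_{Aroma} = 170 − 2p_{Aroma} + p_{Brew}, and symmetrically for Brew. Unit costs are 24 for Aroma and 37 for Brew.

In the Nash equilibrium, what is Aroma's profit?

Aroma's profit: π = (p_{Aroma} − 24)(170 − 2p_{Aroma} + p_{Brew}).
∂π/∂p_{Aroma} = 218 − 4p_{Aroma} + p_{Brew} = 0 ⇒ p_{Aroma} = 54.5 + 0.25p_{Brew}.
Similarly p_{Brew} = 61 + 0.25p_{Aroma}.
Substituting the second reaction function into the first: p_{Aroma} = 54.5 + 0.25(61 + 0.25p_{Aroma}), which gives 0.9375p_{Aroma} = 69.75 ⇒ p_{Aroma} = 74.4.
Then p_{Brew} = 61 + 0.25·74.4 = 79.6.
q_{Aroma} = 170 − 2·74.4 + 79.6 = 100.8.
Profit = (74.4 − 24)·100.8 = 5080.32.

5080.32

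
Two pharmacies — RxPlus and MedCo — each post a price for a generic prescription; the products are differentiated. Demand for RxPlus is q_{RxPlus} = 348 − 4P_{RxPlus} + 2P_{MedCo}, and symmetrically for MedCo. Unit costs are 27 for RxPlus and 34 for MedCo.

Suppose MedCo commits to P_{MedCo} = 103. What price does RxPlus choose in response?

RxPlus's profit: π = (P_{RxPlus} − 27)(348 − 4P_{RxPlus} + 2P_{MedCo}).
∂π/∂P_{RxPlus} = 456 − 8P_{RxPlus} + 2P_{MedCo} = 0 ⇒ P_{RxPlus} = 57 + 0.25P_{MedCo}.
At P_{MedCo} = 103: P_{RxPlus} = 57 + 0.25·103 = 82.75.

82.75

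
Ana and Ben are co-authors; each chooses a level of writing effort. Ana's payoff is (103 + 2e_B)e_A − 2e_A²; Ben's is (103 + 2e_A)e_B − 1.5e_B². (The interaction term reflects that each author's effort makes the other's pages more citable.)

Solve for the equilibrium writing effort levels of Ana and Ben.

64.375, 77.25

Expanding Ana's payoff: 103e_A + 2e_Be_A − 2e_A².
∂π/∂e_A = 103 + 2e_B − 4e_A = 0, so e_A = 25.75 + 0.5e_B.
Likewise for Ben: e_B = 103/3 + (2/3)e_A.
Plugging e_B into Ana's best response: e_A = 25.75 + 0.5(103/3 + (2/3)e_A) ⇒ (2/3)e_A = 515/12, so e_A = 64.375.
Then e_B = 103/3 + (2/3)·64.375 = 77.25.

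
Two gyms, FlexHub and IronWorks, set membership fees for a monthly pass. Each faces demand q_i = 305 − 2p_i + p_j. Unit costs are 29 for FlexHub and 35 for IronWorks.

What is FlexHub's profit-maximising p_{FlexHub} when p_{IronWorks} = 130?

FlexHub's profit: π = (p_{FlexHub} − 29)(305 − 2p_{FlexHub} + p_{IronWorks}).
∂π/∂p_{FlexHub} = 363 − 4p_{FlexHub} + p_{IronWorks} = 0 ⇒ p_{FlexHub} = 90.75 + 0.25p_{IronWorks}.
At p_{IronWorks} = 130: p_{FlexHub} = 90.75 + 0.25·130 = 123.25.

123.25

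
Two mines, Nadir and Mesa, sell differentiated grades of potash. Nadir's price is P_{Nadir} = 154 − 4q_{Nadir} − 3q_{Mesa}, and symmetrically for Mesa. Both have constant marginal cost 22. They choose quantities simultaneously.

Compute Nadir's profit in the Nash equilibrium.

576

Mine Nadir's profit: π = q_{Nadir}(154 − 4q_{Nadir} − 3q_{Mesa}) − 22q_{Nadir}.
∂π/∂q_{Nadir} = 132 − 8q_{Nadir} − 3q_{Mesa} = 0 ⇒ q_{Nadir} = 16.5 − 0.375q_{Mesa}.
The game is symmetric, so in equilibrium q_{Mesa} = q_{Nadir}: the reaction function gives 1.375q_{Nadir} = 16.5, hence q_{Nadir} = 12.
P_{Nadir} = 154 − 4·12 − 3·12 = 70.
Profit = (70 − 22)·12 = 576.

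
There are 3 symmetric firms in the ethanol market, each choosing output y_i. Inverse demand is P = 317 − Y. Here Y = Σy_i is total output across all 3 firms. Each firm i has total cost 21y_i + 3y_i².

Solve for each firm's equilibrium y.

29.6

A representative firm's profit is π_i = y_i(317 − Y) − 21y_i − 3y_i², with Y = y_i + Σ_{j≠i} y_j.
First-order condition: 296 − 8y_i − Σ_{j≠i} y_j = 0.
Imposing symmetry (y_j = y for all j) turns Σ_{j≠i} y_j into 2y, so 296 = 10y and y = 29.6.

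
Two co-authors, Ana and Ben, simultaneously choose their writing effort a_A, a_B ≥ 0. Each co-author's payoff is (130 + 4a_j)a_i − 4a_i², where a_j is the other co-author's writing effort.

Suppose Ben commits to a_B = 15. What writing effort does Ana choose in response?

23.75

Ana's payoff is (130 + 4a_B)a_A − 4a_A².
∂π/∂a_A = 130 + 4a_B − 8a_A = 0, so a_A = 16.25 + 0.5a_B.
At a_B = 15: a_A = 16.25 + 0.5·15 = 23.75.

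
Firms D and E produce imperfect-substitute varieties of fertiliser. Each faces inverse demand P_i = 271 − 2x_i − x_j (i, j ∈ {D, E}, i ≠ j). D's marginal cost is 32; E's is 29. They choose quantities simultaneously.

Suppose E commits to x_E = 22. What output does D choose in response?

54.25

Firm D's profit: π = x_D(271 − 2x_D − x_E) − 32x_D.
∂π/∂x_D = 239 − 4x_D − x_E = 0 ⇒ x_D = 59.75 − 0.25x_E.
At x_E = 22: x_D = 59.75 − 0.25·22 = 54.25.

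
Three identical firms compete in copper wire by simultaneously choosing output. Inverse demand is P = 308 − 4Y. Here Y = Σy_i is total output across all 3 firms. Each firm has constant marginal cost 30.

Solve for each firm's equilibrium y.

A representative firm's profit is π_i = y_i(308 − 4Y) − 30y_i, with Y = y_i + Σ_{j≠i} y_j.
First-order condition: 278 − 8y_i − 4Σ_{j≠i} y_j = 0.
In a symmetric equilibrium every firm chooses the same y, so Σ_{j≠i} y_j = 2y. The condition becomes 278 − 16y = 0, giving y = 278/16 = 17.375.

17.375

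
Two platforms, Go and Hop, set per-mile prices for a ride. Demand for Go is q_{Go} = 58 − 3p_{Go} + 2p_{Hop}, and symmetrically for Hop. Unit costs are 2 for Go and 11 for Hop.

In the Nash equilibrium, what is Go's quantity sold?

Go's profit: π = (p_{Go} − 2)(58 − 3p_{Go} + 2p_{Hop}).
∂π/∂p_{Go} = 64 − 6p_{Go} + 2p_{Hop} = 0 ⇒ p_{Go} = 32/3 + (1/3)p_{Hop}.
Similarly p_{Hop} = 91/6 + (1/3)p_{Go}.
Plugging p_{Hop} into Go's best response: p_{Go} = 32/3 + (1/3)(91/6 + (1/3)p_{Go}) ⇒ (8/9)p_{Go} = 283/18, so p_{Go} = 17.6875.
Then p_{Hop} = 91/6 + (1/3)·17.6875 = 21.0625.
q_{Go} = 58 − 3·17.6875 + 2·21.0625 = 47.0625.

47.0625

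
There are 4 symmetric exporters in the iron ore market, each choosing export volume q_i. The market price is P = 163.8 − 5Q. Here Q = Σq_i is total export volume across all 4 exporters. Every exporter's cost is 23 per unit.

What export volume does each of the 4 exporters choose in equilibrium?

5.632

A representative exporter's profit is π_i = q_i(163.8 − 5Q) − 23q_i, with Q = q_i + Σ_{j≠i} q_j.
First-order condition: 140.8 − 10q_i − 5Σ_{j≠i} q_j = 0.
In a symmetric equilibrium every exporter chooses the same q, so Σ_{j≠i} q_j = 3q. The condition becomes 140.8 − 25q = 0, giving q = 140.8/25 = 5.632.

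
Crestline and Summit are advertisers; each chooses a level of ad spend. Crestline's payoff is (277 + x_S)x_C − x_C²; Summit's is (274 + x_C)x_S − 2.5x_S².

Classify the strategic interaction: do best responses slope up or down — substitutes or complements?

Expanding Crestline's payoff: 277x_C + x_Sx_C − x_C².
∂π/∂x_C = 277 + x_S − 2x_C = 0, so x_C = 138.5 + 0.5x_S.
The best-response slope dx_C/dx_S = 0.5 > 0: the reaction function is upward-sloping, so the choices are strategic complements.

strategic complements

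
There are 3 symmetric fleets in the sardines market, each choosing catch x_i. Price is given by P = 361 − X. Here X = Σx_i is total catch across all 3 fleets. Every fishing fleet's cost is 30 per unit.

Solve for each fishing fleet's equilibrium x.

A representative fishing fleet's profit is π_i = x_i(361 − X) − 30x_i, with X = x_i + Σ_{j≠i} x_j.
First-order condition: 331 − 2x_i − Σ_{j≠i} x_j = 0.
Imposing symmetry (x_j = x for all j) turns Σ_{j≠i} x_j into 2x, so 331 = 4x and x = 82.75.

82.75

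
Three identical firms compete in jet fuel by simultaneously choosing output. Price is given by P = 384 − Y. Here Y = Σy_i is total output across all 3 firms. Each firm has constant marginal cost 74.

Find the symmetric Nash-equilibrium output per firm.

A representative firm's profit is π_i = y_i(384 − Y) − 74y_i, with Y = y_i + Σ_{j≠i} y_j.
First-order condition: 310 − 2y_i − Σ_{j≠i} y_j = 0.
In a symmetric equilibrium every firm chooses the same y, so Σ_{j≠i} y_j = 2y. The condition becomes 310 − 4y = 0, giving y = 310/4 = 77.5.

77.5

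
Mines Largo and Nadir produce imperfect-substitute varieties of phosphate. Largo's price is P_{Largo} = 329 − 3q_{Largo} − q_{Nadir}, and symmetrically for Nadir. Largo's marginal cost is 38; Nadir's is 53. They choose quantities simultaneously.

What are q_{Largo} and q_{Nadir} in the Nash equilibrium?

Mine Largo's profit: π = q_{Largo}(329 − 3q_{Largo} − q_{Nadir}) − 38q_{Largo}.
∂π/∂q_{Largo} = 291 − 6q_{Largo} − q_{Nadir} = 0 ⇒ q_{Largo} = 48.5 − (1/6)q_{Nadir}.
Similarly q_{Nadir} = 46 − (1/6)q_{Largo}.
Substituting the second reaction function into the first: q_{Largo} = 48.5 − (1/6)(46 − (1/6)q_{Largo}), which gives (35/36)q_{Largo} = 245/6 ⇒ q_{Largo} = 42.
Then q_{Nadir} = 46 − (1/6)·42 = 39.

42, 39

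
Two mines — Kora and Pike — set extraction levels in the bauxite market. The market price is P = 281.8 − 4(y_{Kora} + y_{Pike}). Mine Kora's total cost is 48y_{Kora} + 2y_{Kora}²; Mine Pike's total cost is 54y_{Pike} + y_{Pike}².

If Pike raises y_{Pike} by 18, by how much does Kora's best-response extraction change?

Mine Kora's profit: π = y_{Kora}(281.8 − 4(y_{Kora} + y_{Pike})) − 48y_{Kora} − 2y_{Kora}².
∂π/∂y_{Kora} = 233.8 − 12y_{Kora} − 4y_{Pike} = 0, so y_{Kora} = 1169/60 − (1/3)y_{Pike}.
The reaction-function slope is −1/3, so an 18-unit rise in y_{Pike} moves y_{Kora} by −1/3 × 18 = −6. Kora's best response falls — the actions are strategic substitutes.

-6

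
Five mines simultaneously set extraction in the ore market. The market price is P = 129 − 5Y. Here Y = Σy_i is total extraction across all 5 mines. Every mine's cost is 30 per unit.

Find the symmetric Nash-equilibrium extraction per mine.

A representative mine's profit is π_i = y_i(129 − 5Y) − 30y_i, with Y = y_i + Σ_{j≠i} y_j.
First-order condition: 99 − 10y_i − 5Σ_{j≠i} y_j = 0.
In a symmetric equilibrium every mine chooses the same y, so Σ_{j≠i} y_j = 4y. The condition becomes 99 − 30y = 0, giving y = 99/30 = 3.3.

3.3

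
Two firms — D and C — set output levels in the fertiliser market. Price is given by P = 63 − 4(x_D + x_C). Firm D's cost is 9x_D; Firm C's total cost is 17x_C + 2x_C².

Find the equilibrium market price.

32.2

Firm D's profit: π = x_D(63 − 4(x_D + x_C)) − 9x_D.
∂π/∂x_D = 54 − 8x_D − 4x_C = 0, so x_D = 6.75 − 0.5x_C.
For C: ∂π/∂x_C = 46 − 12x_C − 4x_D = 0 ⇒ x_C = 23/6 − (1/3)x_D.
Substituting the second reaction function into the first: x_D = 6.75 − 0.5(23/6 − (1/3)x_D), which gives (5/6)x_D = 29/6 ⇒ x_D = 5.8.
Then x_C = 23/6 − (1/3)·5.8 = 1.9.
Equilibrium price: P = 63 − 4·7.7 = 32.2.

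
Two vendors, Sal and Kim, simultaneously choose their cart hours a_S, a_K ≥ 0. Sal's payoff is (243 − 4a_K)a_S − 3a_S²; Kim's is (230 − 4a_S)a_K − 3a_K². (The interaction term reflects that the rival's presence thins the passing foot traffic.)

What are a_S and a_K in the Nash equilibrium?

26.9, 20.4

Expanding Sal's payoff: 243a_S − 4a_Ka_S − 3a_S².
∂π/∂a_S = 243 − 4a_K − 6a_S = 0, so a_S = 40.5 − (2/3)a_K.
Likewise for Kim: a_K = 115/3 − (2/3)a_S.
Solving the two reaction functions simultaneously: (1 − (−2/3)(−2/3))a_S = 40.5 − (2/3)·(115/3), so (5/9)a_S = 269/18 and a_S = 26.9.
Then a_K = 115/3 − (2/3)·26.9 = 20.4.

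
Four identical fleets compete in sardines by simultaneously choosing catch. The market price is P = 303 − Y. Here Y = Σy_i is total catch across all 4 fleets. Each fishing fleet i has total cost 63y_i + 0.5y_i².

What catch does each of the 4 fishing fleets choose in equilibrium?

A representative fishing fleet's profit is π_i = y_i(303 − Y) − 63y_i − 0.5y_i², with Y = y_i + Σ_{j≠i} y_j.
First-order condition: 240 − 3y_i − Σ_{j≠i} y_j = 0.
With identical fishing fleets, set every y_j = y: then 240 − 3y − 3y = 0, i.e. y = 240/6 = 40.

40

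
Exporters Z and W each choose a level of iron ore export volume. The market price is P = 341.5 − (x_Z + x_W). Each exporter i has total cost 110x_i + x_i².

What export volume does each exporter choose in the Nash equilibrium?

Exporter Z's profit: π = x_Z(341.5 − (x_Z + x_W)) − 110x_Z − x_Z².
∂π/∂x_Z = 231.5 − 4x_Z − x_W = 0, so x_Z = 57.875 − 0.25x_W.
By symmetry x_W = x_Z; substituting into the reaction function, 1.25x_Z = 57.875 and x_Z = 46.3.

46.3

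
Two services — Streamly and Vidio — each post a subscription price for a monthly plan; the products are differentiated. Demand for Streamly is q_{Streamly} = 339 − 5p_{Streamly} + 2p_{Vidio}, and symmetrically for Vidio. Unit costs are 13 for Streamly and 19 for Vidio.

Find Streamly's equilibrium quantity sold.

190.625

Streamly's profit: π = (p_{Streamly} − 13)(339 − 5p_{Streamly} + 2p_{Vidio}).
∂π/∂p_{Streamly} = 404 − 10p_{Streamly} + 2p_{Vidio} = 0 ⇒ p_{Streamly} = 40.4 + 0.2p_{Vidio}.
Similarly p_{Vidio} = 43.4 + 0.2p_{Streamly}.
Plugging p_{Vidio} into Streamly's best response: p_{Streamly} = 40.4 + 0.2(43.4 + 0.2p_{Streamly}) ⇒ 0.96p_{Streamly} = 49.08, so p_{Streamly} = 51.125.
Then p_{Vidio} = 43.4 + 0.2·51.125 = 53.625.
q_{Streamly} = 339 − 5·51.125 + 2·53.625 = 190.625.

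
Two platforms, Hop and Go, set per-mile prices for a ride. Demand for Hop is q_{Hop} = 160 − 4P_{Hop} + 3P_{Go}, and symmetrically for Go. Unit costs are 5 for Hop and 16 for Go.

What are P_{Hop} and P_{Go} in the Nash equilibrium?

Hop's profit: π = (P_{Hop} − 5)(160 − 4P_{Hop} + 3P_{Go}).
∂π/∂P_{Hop} = 180 − 8P_{Hop} + 3P_{Go} = 0 ⇒ P_{Hop} = 22.5 + 0.375P_{Go}.
Similarly P_{Go} = 28 + 0.375P_{Hop}.
Substituting the second reaction function into the first: P_{Hop} = 22.5 + 0.375(28 + 0.375P_{Hop}), which gives (55/64)P_{Hop} = 33 ⇒ P_{Hop} = 38.4.
Then P_{Go} = 28 + 0.375·38.4 = 42.4.

38.4, 42.4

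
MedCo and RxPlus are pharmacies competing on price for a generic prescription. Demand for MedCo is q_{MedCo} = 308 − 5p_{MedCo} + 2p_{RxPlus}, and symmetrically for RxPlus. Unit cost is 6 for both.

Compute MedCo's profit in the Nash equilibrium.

MedCo's profit: π = (p_{MedCo} − 6)(308 − 5p_{MedCo} + 2p_{RxPlus}).
∂π/∂p_{MedCo} = 338 − 10p_{MedCo} + 2p_{RxPlus} = 0 ⇒ p_{MedCo} = 33.8 + 0.2p_{RxPlus}.
By symmetry p_{RxPlus} = p_{MedCo}; substituting into the reaction function, 0.8p_{MedCo} = 33.8 and p_{MedCo} = 42.25.
q_{MedCo} = 308 − 5·42.25 + 2·42.25 = 181.25.
Profit = (42.25 − 6)·181.25 = 6570.3125.

6570.3125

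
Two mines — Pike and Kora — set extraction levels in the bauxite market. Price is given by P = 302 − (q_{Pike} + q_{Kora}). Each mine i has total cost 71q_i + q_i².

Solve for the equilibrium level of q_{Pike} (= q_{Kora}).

Mine Pike's profit: π = q_{Pike}(302 − (q_{Pike} + q_{Kora})) − 71q_{Pike} − q_{Pike}².
∂π/∂q_{Pike} = 231 − 4q_{Pike} − q_{Kora} = 0, so q_{Pike} = 57.75 − 0.25q_{Kora}.
By symmetry q_{Kora} = q_{Pike}; substituting into the reaction function, 1.25q_{Pike} = 57.75 and q_{Pike} = 46.2.

46.2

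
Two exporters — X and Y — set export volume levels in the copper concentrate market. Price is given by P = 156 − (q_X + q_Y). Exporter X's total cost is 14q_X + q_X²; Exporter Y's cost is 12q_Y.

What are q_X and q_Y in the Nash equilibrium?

20, 62

Exporter X's profit: π = q_X(156 − (q_X + q_Y)) − 14q_X − q_X².
∂π/∂q_X = 142 − 4q_X − q_Y = 0, so q_X = 35.5 − 0.25q_Y.
For Y: ∂π/∂q_Y = 144 − 2q_Y − q_X = 0 ⇒ q_Y = 72 − 0.5q_X.
Substituting the second reaction function into the first: q_X = 35.5 − 0.25(72 − 0.5q_X), which gives 0.875q_X = 17.5 ⇒ q_X = 20.
Then q_Y = 72 − 0.5·20 = 62.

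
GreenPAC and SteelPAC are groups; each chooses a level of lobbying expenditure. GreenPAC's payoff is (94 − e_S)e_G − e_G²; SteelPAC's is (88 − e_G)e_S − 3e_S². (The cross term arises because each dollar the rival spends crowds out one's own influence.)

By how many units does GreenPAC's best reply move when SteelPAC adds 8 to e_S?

-4

Expanding GreenPAC's payoff: 94e_G − e_Se_G − e_G².
∂π/∂e_G = 94 − e_S − 2e_G = 0, so e_G = 47 − 0.5e_S.
The reaction-function slope is −0.5, so an 8-unit rise in e_S moves e_G by −0.5 × 8 = −4. GreenPAC's best response falls — the actions are strategic substitutes.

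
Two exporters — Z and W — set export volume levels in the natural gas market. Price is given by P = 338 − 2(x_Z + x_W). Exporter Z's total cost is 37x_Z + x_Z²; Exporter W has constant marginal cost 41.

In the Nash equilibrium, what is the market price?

159

Exporter Z's profit: π = x_Z(338 − 2(x_Z + x_W)) − 37x_Z − x_Z².
∂π/∂x_Z = 301 − 6x_Z − 2x_W = 0, so x_Z = 301/6 − (1/3)x_W.
For W: ∂π/∂x_W = 297 − 4x_W − 2x_Z = 0 ⇒ x_W = 74.25 − 0.5x_Z.
Substituting the second reaction function into the first: x_Z = 301/6 − (1/3)(74.25 − 0.5x_Z), which gives (5/6)x_Z = 305/12 ⇒ x_Z = 30.5.
Then x_W = 74.25 − 0.5·30.5 = 59.
Equilibrium price: P = 338 − 2·89.5 = 159.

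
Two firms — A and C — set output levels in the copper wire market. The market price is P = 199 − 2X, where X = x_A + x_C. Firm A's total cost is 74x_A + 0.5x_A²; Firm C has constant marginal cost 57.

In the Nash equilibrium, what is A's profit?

Firm A's profit: π = x_A(199 − 2(x_A + x_C)) − 74x_A − 0.5x_A².
∂π/∂x_A = 125 − 5x_A − 2x_C = 0, so x_A = 25 − 0.4x_C.
For C: ∂π/∂x_C = 142 − 4x_C − 2x_A = 0 ⇒ x_C = 35.5 − 0.5x_A.
Substituting the second reaction function into the first: x_A = 25 − 0.4(35.5 − 0.5x_A), which gives 0.8x_A = 10.8 ⇒ x_A = 13.5.
Then x_C = 35.5 − 0.5·13.5 = 28.75.
Price P = 199 − 2·42.25 = 114.5.
A's profit: (114.5 − 74)·13.5 − 0.5(13.5)² = 455.625.

455.625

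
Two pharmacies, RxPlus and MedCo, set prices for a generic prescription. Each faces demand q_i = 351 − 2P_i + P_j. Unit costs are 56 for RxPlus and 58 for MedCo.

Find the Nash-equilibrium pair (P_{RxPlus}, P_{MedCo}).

RxPlus's profit: π = (P_{RxPlus} − 56)(351 − 2P_{RxPlus} + P_{MedCo}).
∂π/∂P_{RxPlus} = 463 − 4P_{RxPlus} + P_{MedCo} = 0 ⇒ P_{RxPlus} = 115.75 + 0.25P_{MedCo}.
Similarly P_{MedCo} = 116.75 + 0.25P_{RxPlus}.
Solving the two reaction functions simultaneously: (1 − (0.25)(0.25))P_{RxPlus} = 115.75 + 0.25·116.75, so 0.9375P_{RxPlus} = 144.9375 and P_{RxPlus} = 154.6.
Then P_{MedCo} = 116.75 + 0.25·154.6 = 155.4.

154.6, 155.4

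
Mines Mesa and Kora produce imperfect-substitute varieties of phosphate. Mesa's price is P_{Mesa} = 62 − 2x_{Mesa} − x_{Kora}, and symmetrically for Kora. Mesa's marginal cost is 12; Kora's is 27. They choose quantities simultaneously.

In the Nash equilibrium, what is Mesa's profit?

242

Mine Mesa's profit: π = x_{Mesa}(62 − 2x_{Mesa} − x_{Kora}) − 12x_{Mesa}.
∂π/∂x_{Mesa} = 50 − 4x_{Mesa} − x_{Kora} = 0 ⇒ x_{Mesa} = 12.5 − 0.25x_{Kora}.
Similarly x_{Kora} = 8.75 − 0.25x_{Mesa}.
Plugging x_{Kora} into Mesa's best response: x_{Mesa} = 12.5 − 0.25(8.75 − 0.25x_{Mesa}) ⇒ 0.9375x_{Mesa} = 10.3125, so x_{Mesa} = 11.
Then x_{Kora} = 8.75 − 0.25·11 = 6.
P_{Mesa} = 62 − 2·11 − 6 = 34.
Profit = (34 − 12)·11 = 242.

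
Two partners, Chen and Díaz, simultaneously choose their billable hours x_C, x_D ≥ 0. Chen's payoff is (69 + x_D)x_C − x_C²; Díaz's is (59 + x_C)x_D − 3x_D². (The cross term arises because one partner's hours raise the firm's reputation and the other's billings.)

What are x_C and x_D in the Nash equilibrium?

Expanding Chen's payoff: 69x_C + x_Dx_C − x_C².
∂π/∂x_C = 69 + x_D − 2x_C = 0, so x_C = 34.5 + 0.5x_D.
Likewise for Díaz: x_D = 59/6 + (1/6)x_C.
Substituting the second reaction function into the first: x_C = 34.5 + 0.5(59/6 + (1/6)x_C), which gives (11/12)x_C = 473/12 ⇒ x_C = 43.
Then x_D = 59/6 + (1/6)·43 = 17.

43, 17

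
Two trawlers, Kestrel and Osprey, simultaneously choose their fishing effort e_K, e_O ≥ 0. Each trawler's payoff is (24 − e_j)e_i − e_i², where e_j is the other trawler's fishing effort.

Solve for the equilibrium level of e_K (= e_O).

Kestrel's payoff is (24 − e_O)e_K − e_K².
∂π/∂e_K = 24 − e_O − 2e_K = 0, so e_K = 12 − 0.5e_O.
The game is symmetric, so in equilibrium e_O = e_K: the reaction function gives 1.5e_K = 12, hence e_K = 8.

8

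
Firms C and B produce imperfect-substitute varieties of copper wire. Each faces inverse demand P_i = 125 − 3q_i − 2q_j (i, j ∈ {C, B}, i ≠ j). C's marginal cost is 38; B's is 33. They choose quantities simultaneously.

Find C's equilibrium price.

69.6875

Firm C's profit: π = q_C(125 − 3q_C − 2q_B) − 38q_C.
∂π/∂q_C = 87 − 6q_C − 2q_B = 0 ⇒ q_C = 14.5 − (1/3)q_B.
Similarly q_B = 46/3 − (1/3)q_C.
Solving the two reaction functions simultaneously: (1 − (−1/3)(−1/3))q_C = 14.5 − (1/3)·(46/3), so (8/9)q_C = 169/18 and q_C = 10.5625.
Then q_B = 46/3 − (1/3)·10.5625 = 11.8125.
P_C = 125 − 3·10.5625 − 2·11.8125 = 69.6875.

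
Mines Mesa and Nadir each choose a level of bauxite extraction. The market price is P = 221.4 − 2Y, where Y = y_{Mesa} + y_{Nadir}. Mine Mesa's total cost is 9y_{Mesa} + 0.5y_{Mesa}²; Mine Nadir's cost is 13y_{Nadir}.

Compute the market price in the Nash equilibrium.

90.15

Mine Mesa's profit: π = y_{Mesa}(221.4 − 2(y_{Mesa} + y_{Nadir})) − 9y_{Mesa} − 0.5y_{Mesa}².
∂π/∂y_{Mesa} = 212.4 − 5y_{Mesa} − 2y_{Nadir} = 0, so y_{Mesa} = 42.48 − 0.4y_{Nadir}.
For Nadir: ∂π/∂y_{Nadir} = 208.4 − 4y_{Nadir} − 2y_{Mesa} = 0 ⇒ y_{Nadir} = 52.1 − 0.5y_{Mesa}.
Plugging y_{Nadir} into Mesa's best response: y_{Mesa} = 42.48 − 0.4(52.1 − 0.5y_{Mesa}) ⇒ 0.8y_{Mesa} = 21.64, so y_{Mesa} = 27.05.
Then y_{Nadir} = 52.1 − 0.5·27.05 = 38.575.
Equilibrium price: P = 221.4 − 2·65.625 = 90.15.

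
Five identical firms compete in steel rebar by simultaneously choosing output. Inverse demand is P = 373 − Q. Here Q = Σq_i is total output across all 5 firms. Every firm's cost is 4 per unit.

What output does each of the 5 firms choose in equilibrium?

A representative firm's profit is π_i = q_i(373 − Q) − 4q_i, with Q = q_i + Σ_{j≠i} q_j.
First-order condition: 369 − 2q_i − Σ_{j≠i} q_j = 0.
In a symmetric equilibrium every firm chooses the same q, so Σ_{j≠i} q_j = 4q. The condition becomes 369 − 6q = 0, giving q = 369/6 = 61.5.

61.5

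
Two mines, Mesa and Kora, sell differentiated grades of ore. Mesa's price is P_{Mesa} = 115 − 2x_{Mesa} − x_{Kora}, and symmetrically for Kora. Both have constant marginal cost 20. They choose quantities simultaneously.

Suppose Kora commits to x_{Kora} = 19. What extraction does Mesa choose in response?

19

Mine Mesa's profit: π = x_{Mesa}(115 − 2x_{Mesa} − x_{Kora}) − 20x_{Mesa}.
∂π/∂x_{Mesa} = 95 − 4x_{Mesa} − x_{Kora} = 0 ⇒ x_{Mesa} = 23.75 − 0.25x_{Kora}.
At x_{Kora} = 19: x_{Mesa} = 23.75 − 0.25·19 = 19.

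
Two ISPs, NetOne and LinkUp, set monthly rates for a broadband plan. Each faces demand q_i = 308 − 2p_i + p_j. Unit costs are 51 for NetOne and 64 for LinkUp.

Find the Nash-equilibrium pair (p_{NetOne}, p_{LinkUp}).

NetOne's profit: π = (p_{NetOne} − 51)(308 − 2p_{NetOne} + p_{LinkUp}).
∂π/∂p_{NetOne} = 410 − 4p_{NetOne} + p_{LinkUp} = 0 ⇒ p_{NetOne} = 102.5 + 0.25p_{LinkUp}.
Similarly p_{LinkUp} = 109 + 0.25p_{NetOne}.
Solving the two reaction functions simultaneously: (1 − (0.25)(0.25))p_{NetOne} = 102.5 + 0.25·109, so 0.9375p_{NetOne} = 129.75 and p_{NetOne} = 138.4.
Then p_{LinkUp} = 109 + 0.25·138.4 = 143.6.

138.4, 143.6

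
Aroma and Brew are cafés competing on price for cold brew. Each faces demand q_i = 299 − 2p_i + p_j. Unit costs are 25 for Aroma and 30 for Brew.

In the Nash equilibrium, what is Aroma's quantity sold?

184

Aroma's profit: π = (p_{Aroma} − 25)(299 − 2p_{Aroma} + p_{Brew}).
∂π/∂p_{Aroma} = 349 − 4p_{Aroma} + p_{Brew} = 0 ⇒ p_{Aroma} = 87.25 + 0.25p_{Brew}.
Similarly p_{Brew} = 89.75 + 0.25p_{Aroma}.
Solving the two reaction functions simultaneously: (1 − (0.25)(0.25))p_{Aroma} = 87.25 + 0.25·89.75, so 0.9375p_{Aroma} = 109.6875 and p_{Aroma} = 117.
Then p_{Brew} = 89.75 + 0.25·117 = 119.
q_{Aroma} = 299 − 2·117 + 119 = 184.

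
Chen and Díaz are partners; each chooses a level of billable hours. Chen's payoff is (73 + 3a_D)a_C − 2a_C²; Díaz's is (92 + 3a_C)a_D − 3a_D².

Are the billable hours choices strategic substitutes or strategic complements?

strategic complements

Expanding Chen's payoff: 73a_C + 3a_Da_C − 2a_C².
∂π/∂a_C = 73 + 3a_D − 4a_C = 0, so a_C = 18.25 + 0.75a_D.
The best-response slope da_C/da_D = 0.75 > 0: the reaction function is upward-sloping, so the choices are strategic complements.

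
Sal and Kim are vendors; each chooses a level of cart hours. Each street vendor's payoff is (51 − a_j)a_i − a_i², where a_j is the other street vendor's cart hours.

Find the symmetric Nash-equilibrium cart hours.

Sal's payoff is (51 − a_K)a_S − a_S².
∂π/∂a_S = 51 − a_K − 2a_S = 0, so a_S = 25.5 − 0.5a_K.
By symmetry a_K = a_S; substituting into the reaction function, 1.5a_S = 25.5 and a_S = 17.

17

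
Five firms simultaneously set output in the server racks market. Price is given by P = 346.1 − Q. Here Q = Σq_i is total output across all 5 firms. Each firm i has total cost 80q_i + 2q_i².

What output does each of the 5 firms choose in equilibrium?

A representative firm's profit is π_i = q_i(346.1 − Q) − 80q_i − 2q_i², with Q = q_i + Σ_{j≠i} q_j.
First-order condition: 266.1 − 6q_i − Σ_{j≠i} q_j = 0.
In a symmetric equilibrium every firm chooses the same q, so Σ_{j≠i} q_j = 4q. The condition becomes 266.1 − 10q = 0, giving q = 266.1/10 = 26.61.

26.61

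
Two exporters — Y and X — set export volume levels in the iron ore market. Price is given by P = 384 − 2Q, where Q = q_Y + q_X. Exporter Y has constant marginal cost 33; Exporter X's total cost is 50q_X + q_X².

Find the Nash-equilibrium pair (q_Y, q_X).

71.9, 31.7

Exporter Y's profit: π = q_Y(384 − 2(q_Y + q_X)) − 33q_Y.
∂π/∂q_Y = 351 − 4q_Y − 2q_X = 0, so q_Y = 87.75 − 0.5q_X.
For X: ∂π/∂q_X = 334 − 6q_X − 2q_Y = 0 ⇒ q_X = 167/3 − (1/3)q_Y.
Plugging q_X into Y's best response: q_Y = 87.75 − 0.5(167/3 − (1/3)q_Y) ⇒ (5/6)q_Y = 719/12, so q_Y = 71.9.
Then q_X = 167/3 − (1/3)·71.9 = 31.7.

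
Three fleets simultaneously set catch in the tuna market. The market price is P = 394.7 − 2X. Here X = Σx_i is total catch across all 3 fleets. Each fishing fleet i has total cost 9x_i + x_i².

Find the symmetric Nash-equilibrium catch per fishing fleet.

38.57

A representative fishing fleet's profit is π_i = x_i(394.7 − 2X) − 9x_i − x_i², with X = x_i + Σ_{j≠i} x_j.
First-order condition: 385.7 − 6x_i − 2Σ_{j≠i} x_j = 0.
With identical fishing fleets, set every x_j = x: then 385.7 − 6x − 4x = 0, i.e. x = 385.7/10 = 38.57.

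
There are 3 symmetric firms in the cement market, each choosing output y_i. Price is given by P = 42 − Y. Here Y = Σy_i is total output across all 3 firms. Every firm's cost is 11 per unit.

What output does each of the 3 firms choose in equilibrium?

7.75

A representative firm's profit is π_i = y_i(42 − Y) − 11y_i, with Y = y_i + Σ_{j≠i} y_j.
First-order condition: 31 − 2y_i − Σ_{j≠i} y_j = 0.
Imposing symmetry (y_j = y for all j) turns Σ_{j≠i} y_j into 2y, so 31 = 4y and y = 7.75.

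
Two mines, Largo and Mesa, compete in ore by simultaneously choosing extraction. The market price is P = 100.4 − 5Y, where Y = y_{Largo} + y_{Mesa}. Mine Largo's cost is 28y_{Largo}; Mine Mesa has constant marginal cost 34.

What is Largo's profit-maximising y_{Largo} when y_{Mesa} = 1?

Mine Largo's profit: π = y_{Largo}(100.4 − 5(y_{Largo} + y_{Mesa})) − 28y_{Largo}.
∂π/∂y_{Largo} = 72.4 − 10y_{Largo} − 5y_{Mesa} = 0, so y_{Largo} = 7.24 − 0.5y_{Mesa}.
At y_{Mesa} = 1: y_{Largo} = 7.24 − 0.5·1 = 6.74.

6.74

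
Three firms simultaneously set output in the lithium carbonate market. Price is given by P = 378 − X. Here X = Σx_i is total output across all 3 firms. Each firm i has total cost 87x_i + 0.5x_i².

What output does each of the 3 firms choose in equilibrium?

58.2

A representative firm's profit is π_i = x_i(378 − X) − 87x_i − 0.5x_i², with X = x_i + Σ_{j≠i} x_j.
First-order condition: 291 − 3x_i − Σ_{j≠i} x_j = 0.
With identical firms, set every x_j = x: then 291 − 3x − 2x = 0, i.e. x = 291/5 = 58.2.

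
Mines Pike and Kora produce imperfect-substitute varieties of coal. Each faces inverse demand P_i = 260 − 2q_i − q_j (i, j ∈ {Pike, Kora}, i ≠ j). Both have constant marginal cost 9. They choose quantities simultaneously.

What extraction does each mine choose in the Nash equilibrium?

Mine Pike's profit: π = q_{Pike}(260 − 2q_{Pike} − q_{Kora}) − 9q_{Pike}.
∂π/∂q_{Pike} = 251 − 4q_{Pike} − q_{Kora} = 0 ⇒ q_{Pike} = 62.75 − 0.25q_{Kora}.
Setting q_{Pike} = q_{Kora} in the reaction function: q_{Pike} = 62.75 − 0.25q_{Pike}, so q_{Pike} = 62.75 / 1.25 = 50.2.

50.2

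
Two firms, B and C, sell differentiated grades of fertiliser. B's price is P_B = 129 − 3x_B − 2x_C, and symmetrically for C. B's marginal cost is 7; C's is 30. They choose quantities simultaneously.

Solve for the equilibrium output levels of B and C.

Firm B's profit: π = x_B(129 − 3x_B − 2x_C) − 7x_B.
∂π/∂x_B = 122 − 6x_B − 2x_C = 0 ⇒ x_B = 61/3 − (1/3)x_C.
Similarly x_C = 16.5 − (1/3)x_B.
Substituting the second reaction function into the first: x_B = 61/3 − (1/3)(16.5 − (1/3)x_B), which gives (8/9)x_B = 89/6 ⇒ x_B = 16.6875.
Then x_C = 16.5 − (1/3)·16.6875 = 10.9375.

16.6875, 10.9375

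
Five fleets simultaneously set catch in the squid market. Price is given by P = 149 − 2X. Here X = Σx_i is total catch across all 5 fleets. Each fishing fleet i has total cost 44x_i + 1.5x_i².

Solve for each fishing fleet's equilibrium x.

7

A representative fishing fleet's profit is π_i = x_i(149 − 2X) − 44x_i − 1.5x_i², with X = x_i + Σ_{j≠i} x_j.
First-order condition: 105 − 7x_i − 2Σ_{j≠i} x_j = 0.
In a symmetric equilibrium every fishing fleet chooses the same x, so Σ_{j≠i} x_j = 4x. The condition becomes 105 − 15x = 0, giving x = 105/15 = 7.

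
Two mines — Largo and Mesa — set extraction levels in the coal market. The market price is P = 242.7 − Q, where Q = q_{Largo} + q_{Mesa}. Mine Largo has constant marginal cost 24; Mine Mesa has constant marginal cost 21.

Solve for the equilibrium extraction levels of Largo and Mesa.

Mine Largo's profit: π = q_{Largo}(242.7 − (q_{Largo} + q_{Mesa})) − 24q_{Largo}.
∂π/∂q_{Largo} = 218.7 − 2q_{Largo} − q_{Mesa} = 0, so q_{Largo} = 109.35 − 0.5q_{Mesa}.
By the same steps for Mesa: q_{Mesa} = 110.85 − 0.5q_{Largo}.
Substituting the second reaction function into the first: q_{Largo} = 109.35 − 0.5(110.85 − 0.5q_{Largo}), which gives 0.75q_{Largo} = 53.925 ⇒ q_{Largo} = 71.9.
Then q_{Mesa} = 110.85 − 0.5·71.9 = 74.9.

71.9, 74.9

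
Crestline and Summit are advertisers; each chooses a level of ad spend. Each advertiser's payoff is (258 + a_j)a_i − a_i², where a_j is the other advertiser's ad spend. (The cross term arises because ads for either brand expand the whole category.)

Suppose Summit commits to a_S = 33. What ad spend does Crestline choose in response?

Crestline's payoff is (258 + a_S)a_C − a_C².
∂π/∂a_C = 258 + a_S − 2a_C = 0, so a_C = 129 + 0.5a_S.
At a_S = 33: a_C = 129 + 0.5·33 = 145.5.

145.5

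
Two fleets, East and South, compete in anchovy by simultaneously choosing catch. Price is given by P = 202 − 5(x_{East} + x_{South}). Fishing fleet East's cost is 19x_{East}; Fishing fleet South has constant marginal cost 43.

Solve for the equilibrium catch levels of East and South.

Fishing fleet East's profit: π = x_{East}(202 − 5(x_{East} + x_{South})) − 19x_{East}.
∂π/∂x_{East} = 183 − 10x_{East} − 5x_{South} = 0, so x_{East} = 18.3 − 0.5x_{South}.
By the same steps for South: x_{South} = 15.9 − 0.5x_{East}.
Substituting the second reaction function into the first: x_{East} = 18.3 − 0.5(15.9 − 0.5x_{East}), which gives 0.75x_{East} = 10.35 ⇒ x_{East} = 13.8.
Then x_{South} = 15.9 − 0.5·13.8 = 9.

13.8, 9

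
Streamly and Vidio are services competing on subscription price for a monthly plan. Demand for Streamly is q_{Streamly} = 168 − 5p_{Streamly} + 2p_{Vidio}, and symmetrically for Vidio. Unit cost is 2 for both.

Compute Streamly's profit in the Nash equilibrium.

2050.3125

Streamly's profit: π = (p_{Streamly} − 2)(168 − 5p_{Streamly} + 2p_{Vidio}).
∂π/∂p_{Streamly} = 178 − 10p_{Streamly} + 2p_{Vidio} = 0 ⇒ p_{Streamly} = 17.8 + 0.2p_{Vidio}.
Setting p_{Streamly} = p_{Vidio} in the reaction function: p_{Streamly} = 17.8 + 0.2p_{Streamly}, so p_{Streamly} = 17.8 / 0.8 = 22.25.
q_{Streamly} = 168 − 5·22.25 + 2·22.25 = 101.25.
Profit = (22.25 − 2)·101.25 = 2050.3125.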